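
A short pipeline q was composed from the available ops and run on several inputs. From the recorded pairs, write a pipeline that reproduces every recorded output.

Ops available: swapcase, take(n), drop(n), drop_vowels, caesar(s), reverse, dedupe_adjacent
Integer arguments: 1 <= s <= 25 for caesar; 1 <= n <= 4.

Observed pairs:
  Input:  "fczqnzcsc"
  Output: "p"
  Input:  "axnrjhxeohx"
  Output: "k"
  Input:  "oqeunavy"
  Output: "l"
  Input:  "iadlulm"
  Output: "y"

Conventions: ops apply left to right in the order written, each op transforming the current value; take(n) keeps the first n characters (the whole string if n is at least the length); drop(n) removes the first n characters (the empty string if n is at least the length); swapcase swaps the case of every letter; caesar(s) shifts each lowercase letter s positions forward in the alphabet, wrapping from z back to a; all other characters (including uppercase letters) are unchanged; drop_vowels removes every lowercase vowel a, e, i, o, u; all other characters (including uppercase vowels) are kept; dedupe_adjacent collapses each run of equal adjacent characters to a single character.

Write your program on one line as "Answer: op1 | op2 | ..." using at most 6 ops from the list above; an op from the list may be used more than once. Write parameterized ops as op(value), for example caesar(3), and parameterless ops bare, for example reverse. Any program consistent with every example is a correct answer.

drop(1) | drop(3) | caesar(13) | drop_vowels | drop(1) | take(1)

Check, running the answer program on each example:
  "fczqnzcsc" -> "czqnzcsc" -> "nzcsc" -> "ampfp" -> "mpfp" -> "pfp" -> "p"
  "axnrjhxeohx" -> "xnrjhxeohx" -> "jhxeohx" -> "wukrbuk" -> "wkrbk" -> "krbk" -> "k"
  "oqeunavy" -> "qeunavy" -> "navy" -> "anil" -> "nl" -> "l" -> "l"
  "iadlulm" -> "adlulm" -> "ulm" -> "hyz" -> "hyz" -> "yz" -> "y"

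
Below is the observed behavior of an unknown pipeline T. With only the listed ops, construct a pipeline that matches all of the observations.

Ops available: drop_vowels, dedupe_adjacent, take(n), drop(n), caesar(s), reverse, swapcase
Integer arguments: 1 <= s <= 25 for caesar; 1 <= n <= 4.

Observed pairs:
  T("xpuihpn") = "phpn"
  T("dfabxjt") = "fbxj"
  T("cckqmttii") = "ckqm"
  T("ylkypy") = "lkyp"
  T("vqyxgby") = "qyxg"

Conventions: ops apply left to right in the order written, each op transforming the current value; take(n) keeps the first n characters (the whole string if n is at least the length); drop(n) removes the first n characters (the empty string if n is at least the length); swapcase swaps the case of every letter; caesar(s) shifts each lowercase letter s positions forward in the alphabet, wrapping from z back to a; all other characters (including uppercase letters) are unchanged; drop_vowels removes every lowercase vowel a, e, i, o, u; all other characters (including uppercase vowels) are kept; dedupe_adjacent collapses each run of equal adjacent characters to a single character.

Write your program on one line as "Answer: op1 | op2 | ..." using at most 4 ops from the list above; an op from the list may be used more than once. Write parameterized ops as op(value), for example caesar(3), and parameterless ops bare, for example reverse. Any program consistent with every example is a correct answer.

drop(1) | drop_vowels | take(4)

Check, running the answer program on each example:
  "xpuihpn" -> "puihpn" -> "phpn" -> "phpn"
  "dfabxjt" -> "fabxjt" -> "fbxjt" -> "fbxj"
  "cckqmttii" -> "ckqmttii" -> "ckqmtt" -> "ckqm"
  "ylkypy" -> "lkypy" -> "lkypy" -> "lkyp"
  "vqyxgby" -> "qyxgby" -> "qyxgby" -> "qyxg"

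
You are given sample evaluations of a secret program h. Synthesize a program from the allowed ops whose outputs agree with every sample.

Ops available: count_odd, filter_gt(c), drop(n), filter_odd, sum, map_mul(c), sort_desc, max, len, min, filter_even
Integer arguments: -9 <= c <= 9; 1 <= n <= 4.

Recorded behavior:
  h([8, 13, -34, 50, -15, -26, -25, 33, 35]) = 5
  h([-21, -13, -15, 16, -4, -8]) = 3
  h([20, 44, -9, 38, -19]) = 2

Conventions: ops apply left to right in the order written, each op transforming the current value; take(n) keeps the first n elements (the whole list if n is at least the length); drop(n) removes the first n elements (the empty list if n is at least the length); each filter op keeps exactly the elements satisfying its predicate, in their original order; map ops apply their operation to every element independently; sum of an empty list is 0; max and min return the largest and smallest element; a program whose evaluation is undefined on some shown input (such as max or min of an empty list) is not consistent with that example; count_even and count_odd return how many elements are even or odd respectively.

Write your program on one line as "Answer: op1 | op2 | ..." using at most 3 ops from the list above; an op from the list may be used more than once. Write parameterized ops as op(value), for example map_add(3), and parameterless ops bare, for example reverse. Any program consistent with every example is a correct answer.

sort_desc | filter_odd | len

Check, running the answer program on each example:
  [8, 13, -34, 50, -15, -26, -25, 33, 35] -> [50, 35, 33, 13, 8, -15, -25, -26, -34] -> [35, 33, 13, -15, -25] -> 5
  [-21, -13, -15, 16, -4, -8] -> [16, -4, -8, -13, -15, -21] -> [-13, -15, -21] -> 3
  [20, 44, -9, 38, -19] -> [44, 38, 20, -9, -19] -> [-9, -19] -> 2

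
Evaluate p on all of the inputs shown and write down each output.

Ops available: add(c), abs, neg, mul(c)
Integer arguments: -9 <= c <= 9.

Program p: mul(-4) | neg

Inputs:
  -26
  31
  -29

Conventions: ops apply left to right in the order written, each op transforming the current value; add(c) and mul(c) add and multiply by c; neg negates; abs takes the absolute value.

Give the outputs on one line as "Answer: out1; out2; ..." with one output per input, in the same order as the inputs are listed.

Execution, op by op:
  -26 -> 104 -> -104
  31 -> -124 -> 124
  -29 -> 116 -> -116

-104; 124; -116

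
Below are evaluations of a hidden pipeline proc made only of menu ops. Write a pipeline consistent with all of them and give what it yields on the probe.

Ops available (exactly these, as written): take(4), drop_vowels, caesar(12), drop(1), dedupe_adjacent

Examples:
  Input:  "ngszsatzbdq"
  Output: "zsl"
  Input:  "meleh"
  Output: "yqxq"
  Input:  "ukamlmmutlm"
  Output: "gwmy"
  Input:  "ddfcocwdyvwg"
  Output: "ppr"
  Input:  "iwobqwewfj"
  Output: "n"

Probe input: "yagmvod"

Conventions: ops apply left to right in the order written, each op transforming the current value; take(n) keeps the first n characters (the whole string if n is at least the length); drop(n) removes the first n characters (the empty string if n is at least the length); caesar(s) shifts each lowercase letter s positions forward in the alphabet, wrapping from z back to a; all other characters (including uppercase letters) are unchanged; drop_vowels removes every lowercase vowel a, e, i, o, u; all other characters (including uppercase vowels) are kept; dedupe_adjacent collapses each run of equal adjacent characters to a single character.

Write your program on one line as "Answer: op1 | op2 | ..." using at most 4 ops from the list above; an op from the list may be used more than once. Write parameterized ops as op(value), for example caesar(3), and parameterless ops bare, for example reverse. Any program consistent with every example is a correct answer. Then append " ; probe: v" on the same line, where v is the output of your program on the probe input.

take(4) | caesar(12) | drop_vowels ; probe: "kmsy"

Check, running the answer program on each example:
  "ngszsatzbdq" -> "ngsz" -> "zsel" -> "zsl"
  "meleh" -> "mele" -> "yqxq" -> "yqxq"
  "ukamlmmutlm" -> "ukam" -> "gwmy" -> "gwmy"
  "ddfcocwdyvwg" -> "ddfc" -> "ppro" -> "ppr"
  "iwobqwewfj" -> "iwob" -> "uian" -> "n"
  probe: "yagmvod" -> "yagm" -> "kmsy" -> "kmsy"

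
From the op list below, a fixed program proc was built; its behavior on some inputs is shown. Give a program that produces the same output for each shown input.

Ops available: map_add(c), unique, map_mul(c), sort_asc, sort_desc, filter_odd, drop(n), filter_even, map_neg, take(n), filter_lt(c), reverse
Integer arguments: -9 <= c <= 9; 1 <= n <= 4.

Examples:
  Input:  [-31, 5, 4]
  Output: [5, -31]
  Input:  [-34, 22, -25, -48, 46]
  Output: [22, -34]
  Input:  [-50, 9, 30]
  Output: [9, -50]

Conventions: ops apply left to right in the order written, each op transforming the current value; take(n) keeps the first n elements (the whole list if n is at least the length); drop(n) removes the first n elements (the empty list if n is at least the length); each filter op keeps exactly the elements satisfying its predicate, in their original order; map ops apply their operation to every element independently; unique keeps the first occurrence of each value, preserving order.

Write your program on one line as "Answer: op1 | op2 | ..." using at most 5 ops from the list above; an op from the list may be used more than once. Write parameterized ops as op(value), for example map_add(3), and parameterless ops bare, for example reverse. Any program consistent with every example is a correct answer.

map_neg | take(2) | map_neg | reverse

Check, running the answer program on each example:
  [-31, 5, 4] -> [31, -5, -4] -> [31, -5] -> [-31, 5] -> [5, -31]
  [-34, 22, -25, -48, 46] -> [34, -22, 25, 48, -46] -> [34, -22] -> [-34, 22] -> [22, -34]
  [-50, 9, 30] -> [50, -9, -30] -> [50, -9] -> [-50, 9] -> [9, -50]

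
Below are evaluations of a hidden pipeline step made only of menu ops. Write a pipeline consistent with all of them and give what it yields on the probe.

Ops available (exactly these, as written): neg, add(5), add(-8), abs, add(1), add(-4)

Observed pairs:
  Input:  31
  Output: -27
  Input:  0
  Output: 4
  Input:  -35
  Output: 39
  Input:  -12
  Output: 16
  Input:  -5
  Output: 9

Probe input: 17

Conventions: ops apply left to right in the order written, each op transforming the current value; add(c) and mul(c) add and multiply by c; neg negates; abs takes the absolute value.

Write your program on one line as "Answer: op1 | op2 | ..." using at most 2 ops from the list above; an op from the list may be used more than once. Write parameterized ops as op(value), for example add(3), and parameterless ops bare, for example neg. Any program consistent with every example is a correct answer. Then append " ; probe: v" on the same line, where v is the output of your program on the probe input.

add(-4) | neg ; probe: -13

Check, running the answer program on each example:
  31 -> 27 -> -27
  0 -> -4 -> 4
  -35 -> -39 -> 39
  -12 -> -16 -> 16
  -5 -> -9 -> 9
  probe: 17 -> 13 -> -13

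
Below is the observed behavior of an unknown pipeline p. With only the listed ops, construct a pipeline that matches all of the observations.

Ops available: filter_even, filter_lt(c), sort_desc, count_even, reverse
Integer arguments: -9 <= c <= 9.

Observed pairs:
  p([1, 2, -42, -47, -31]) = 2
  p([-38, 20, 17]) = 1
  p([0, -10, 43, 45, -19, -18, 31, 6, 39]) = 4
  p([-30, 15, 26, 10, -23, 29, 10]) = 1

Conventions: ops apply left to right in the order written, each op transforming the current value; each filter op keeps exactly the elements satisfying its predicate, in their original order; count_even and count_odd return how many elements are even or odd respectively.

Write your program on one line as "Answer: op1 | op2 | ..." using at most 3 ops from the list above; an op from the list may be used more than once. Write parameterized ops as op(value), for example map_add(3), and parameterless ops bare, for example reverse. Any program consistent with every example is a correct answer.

filter_lt(9) | count_even

Check, running the answer program on each example:
  [1, 2, -42, -47, -31] -> [1, 2, -42, -47, -31] -> 2
  [-38, 20, 17] -> [-38] -> 1
  [0, -10, 43, 45, -19, -18, 31, 6, 39] -> [0, -10, -19, -18, 6] -> 4
  [-30, 15, 26, 10, -23, 29, 10] -> [-30, -23] -> 1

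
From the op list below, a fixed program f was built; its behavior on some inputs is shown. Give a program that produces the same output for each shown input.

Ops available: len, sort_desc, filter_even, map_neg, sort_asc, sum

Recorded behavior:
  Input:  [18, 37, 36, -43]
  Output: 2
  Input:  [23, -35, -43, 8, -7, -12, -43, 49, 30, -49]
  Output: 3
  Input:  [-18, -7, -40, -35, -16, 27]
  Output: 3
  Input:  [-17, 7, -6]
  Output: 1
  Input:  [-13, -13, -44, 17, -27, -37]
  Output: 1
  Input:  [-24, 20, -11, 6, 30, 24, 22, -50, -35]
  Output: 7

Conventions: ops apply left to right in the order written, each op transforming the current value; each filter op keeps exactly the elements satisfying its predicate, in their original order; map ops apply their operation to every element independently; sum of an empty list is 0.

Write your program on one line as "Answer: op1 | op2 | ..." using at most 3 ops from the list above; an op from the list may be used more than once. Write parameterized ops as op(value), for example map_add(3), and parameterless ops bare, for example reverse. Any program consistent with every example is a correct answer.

sort_desc | filter_even | len

Check, running the answer program on each example:
  [18, 37, 36, -43] -> [37, 36, 18, -43] -> [36, 18] -> 2
  [23, -35, -43, 8, -7, -12, -43, 49, 30, -49] -> [49, 30, 23, 8, -7, -12, -35, -43, -43, -49] -> [30, 8, -12] -> 3
  [-18, -7, -40, -35, -16, 27] -> [27, -7, -16, -18, -35, -40] -> [-16, -18, -40] -> 3
  [-17, 7, -6] -> [7, -6, -17] -> [-6] -> 1
  [-13, -13, -44, 17, -27, -37] -> [17, -13, -13, -27, -37, -44] -> [-44] -> 1
  [-24, 20, -11, 6, 30, 24, 22, -50, -35] -> [30, 24, 22, 20, 6, -11, -24, -35, -50] -> [30, 24, 22, 20, 6, -24, -50] -> 7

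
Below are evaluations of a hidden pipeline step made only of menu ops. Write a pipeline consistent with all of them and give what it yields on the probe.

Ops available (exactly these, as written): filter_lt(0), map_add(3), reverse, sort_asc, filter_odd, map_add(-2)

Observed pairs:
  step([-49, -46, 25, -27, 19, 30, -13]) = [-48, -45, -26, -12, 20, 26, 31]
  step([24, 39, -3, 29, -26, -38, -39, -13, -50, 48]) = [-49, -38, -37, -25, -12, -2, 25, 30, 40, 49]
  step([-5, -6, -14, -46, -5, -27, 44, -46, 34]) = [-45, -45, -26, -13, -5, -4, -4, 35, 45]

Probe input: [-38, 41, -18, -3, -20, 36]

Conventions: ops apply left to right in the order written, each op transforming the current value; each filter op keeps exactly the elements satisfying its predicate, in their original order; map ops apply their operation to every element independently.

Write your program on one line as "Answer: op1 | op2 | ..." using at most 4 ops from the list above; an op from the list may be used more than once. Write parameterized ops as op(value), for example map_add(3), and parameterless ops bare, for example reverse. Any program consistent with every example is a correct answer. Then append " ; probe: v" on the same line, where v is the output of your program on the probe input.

map_add(-2) | map_add(3) | sort_asc ; probe: [-37, -19, -17, -2, 37, 42]

Check, running the answer program on each example:
  [-49, -46, 25, -27, 19, 30, -13] -> [-51, -48, 23, -29, 17, 28, -15] -> [-48, -45, 26, -26, 20, 31, -12] -> [-48, -45, -26, -12, 20, 26, 31]
  [24, 39, -3, 29, -26, -38, -39, -13, -50, 48] -> [22, 37, -5, 27, -28, -40, -41, -15, -52, 46] -> [25, 40, -2, 30, -25, -37, -38, -12, -49, 49] -> [-49, -38, -37, -25, -12, -2, 25, 30, 40, 49]
  [-5, -6, -14, -46, -5, -27, 44, -46, 34] -> [-7, -8, -16, -48, -7, -29, 42, -48, 32] -> [-4, -5, -13, -45, -4, -26, 45, -45, 35] -> [-45, -45, -26, -13, -5, -4, -4, 35, 45]
  probe: [-38, 41, -18, -3, -20, 36] -> [-40, 39, -20, -5, -22, 34] -> [-37, 42, -17, -2, -19, 37] -> [-37, -19, -17, -2, 37, 42]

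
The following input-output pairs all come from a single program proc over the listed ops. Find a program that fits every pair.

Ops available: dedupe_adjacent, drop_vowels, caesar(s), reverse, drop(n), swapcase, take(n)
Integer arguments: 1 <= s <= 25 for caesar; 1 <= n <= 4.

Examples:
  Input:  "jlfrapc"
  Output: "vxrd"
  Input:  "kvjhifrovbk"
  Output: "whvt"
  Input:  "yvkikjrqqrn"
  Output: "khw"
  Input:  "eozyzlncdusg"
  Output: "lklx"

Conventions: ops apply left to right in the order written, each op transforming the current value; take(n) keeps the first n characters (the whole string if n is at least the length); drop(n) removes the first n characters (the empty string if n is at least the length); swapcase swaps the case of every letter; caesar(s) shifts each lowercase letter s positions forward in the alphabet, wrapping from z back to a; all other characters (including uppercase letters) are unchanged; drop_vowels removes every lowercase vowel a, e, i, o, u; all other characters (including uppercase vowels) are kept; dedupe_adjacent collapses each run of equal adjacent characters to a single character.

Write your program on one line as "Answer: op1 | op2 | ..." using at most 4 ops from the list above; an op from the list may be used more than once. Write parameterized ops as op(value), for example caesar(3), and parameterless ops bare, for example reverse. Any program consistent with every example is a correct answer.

drop_vowels | caesar(12) | take(4) | dedupe_adjacent

Check, running the answer program on each example:
  "jlfrapc" -> "jlfrpc" -> "vxrdbo" -> "vxrd" -> "vxrd"
  "kvjhifrovbk" -> "kvjhfrvbk" -> "whvtrdhnw" -> "whvt" -> "whvt"
  "yvkikjrqqrn" -> "yvkkjrqqrn" -> "khwwvdccdz" -> "khww" -> "khw"
  "eozyzlncdusg" -> "zyzlncdsg" -> "lklxzopes" -> "lklx" -> "lklx"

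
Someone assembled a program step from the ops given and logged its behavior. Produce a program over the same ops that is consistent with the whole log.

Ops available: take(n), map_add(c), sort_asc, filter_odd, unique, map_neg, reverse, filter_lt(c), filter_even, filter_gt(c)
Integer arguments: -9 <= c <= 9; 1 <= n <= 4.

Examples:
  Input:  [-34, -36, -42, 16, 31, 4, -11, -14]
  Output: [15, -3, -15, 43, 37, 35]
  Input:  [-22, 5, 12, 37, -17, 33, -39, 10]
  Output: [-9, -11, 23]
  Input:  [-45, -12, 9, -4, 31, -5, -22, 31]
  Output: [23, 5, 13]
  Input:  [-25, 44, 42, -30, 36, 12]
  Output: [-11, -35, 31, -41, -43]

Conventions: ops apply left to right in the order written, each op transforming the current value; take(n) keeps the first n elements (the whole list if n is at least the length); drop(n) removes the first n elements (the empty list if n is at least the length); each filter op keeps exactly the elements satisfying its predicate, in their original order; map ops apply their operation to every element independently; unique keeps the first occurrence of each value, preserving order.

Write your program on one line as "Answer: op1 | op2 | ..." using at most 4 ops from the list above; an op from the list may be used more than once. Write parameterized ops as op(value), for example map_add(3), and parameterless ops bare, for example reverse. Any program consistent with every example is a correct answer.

map_neg | filter_even | reverse | map_add(1)

Check, running the answer program on each example:
  [-34, -36, -42, 16, 31, 4, -11, -14] -> [34, 36, 42, -16, -31, -4, 11, 14] -> [34, 36, 42, -16, -4, 14] -> [14, -4, -16, 42, 36, 34] -> [15, -3, -15, 43, 37, 35]
  [-22, 5, 12, 37, -17, 33, -39, 10] -> [22, -5, -12, -37, 17, -33, 39, -10] -> [22, -12, -10] -> [-10, -12, 22] -> [-9, -11, 23]
  [-45, -12, 9, -4, 31, -5, -22, 31] -> [45, 12, -9, 4, -31, 5, 22, -31] -> [12, 4, 22] -> [22, 4, 12] -> [23, 5, 13]
  [-25, 44, 42, -30, 36, 12] -> [25, -44, -42, 30, -36, -12] -> [-44, -42, 30, -36, -12] -> [-12, -36, 30, -42, -44] -> [-11, -35, 31, -41, -43]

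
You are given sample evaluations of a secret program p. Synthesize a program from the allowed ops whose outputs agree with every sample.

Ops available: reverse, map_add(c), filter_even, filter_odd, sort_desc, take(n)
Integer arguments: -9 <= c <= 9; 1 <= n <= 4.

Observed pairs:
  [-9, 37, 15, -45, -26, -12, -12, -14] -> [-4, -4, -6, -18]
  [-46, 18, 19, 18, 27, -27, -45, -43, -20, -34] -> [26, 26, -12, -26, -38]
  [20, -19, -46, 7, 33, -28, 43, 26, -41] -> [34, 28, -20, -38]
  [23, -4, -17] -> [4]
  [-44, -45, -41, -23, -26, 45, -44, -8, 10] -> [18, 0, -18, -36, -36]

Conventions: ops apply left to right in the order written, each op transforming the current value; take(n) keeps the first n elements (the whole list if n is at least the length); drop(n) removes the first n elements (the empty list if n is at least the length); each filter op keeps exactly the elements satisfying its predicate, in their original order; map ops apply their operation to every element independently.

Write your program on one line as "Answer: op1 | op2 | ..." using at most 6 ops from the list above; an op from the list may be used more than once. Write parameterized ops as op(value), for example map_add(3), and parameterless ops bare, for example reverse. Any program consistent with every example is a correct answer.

sort_desc | filter_even | reverse | map_add(4) | reverse | map_add(4)

Check, running the answer program on each example:
  [-9, 37, 15, -45, -26, -12, -12, -14] -> [37, 15, -9, -12, -12, -14, -26, -45] -> [-12, -12, -14, -26] -> [-26, -14, -12, -12] -> [-22, -10, -8, -8] -> [-8, -8, -10, -22] -> [-4, -4, -6, -18]
  [-46, 18, 19, 18, 27, -27, -45, -43, -20, -34] -> [27, 19, 18, 18, -20, -27, -34, -43, -45, -46] -> [18, 18, -20, -34, -46] -> [-46, -34, -20, 18, 18] -> [-42, -30, -16, 22, 22] -> [22, 22, -16, -30, -42] -> [26, 26, -12, -26, -38]
  [20, -19, -46, 7, 33, -28, 43, 26, -41] -> [43, 33, 26, 20, 7, -19, -28, -41, -46] -> [26, 20, -28, -46] -> [-46, -28, 20, 26] -> [-42, -24, 24, 30] -> [30, 24, -24, -42] -> [34, 28, -20, -38]
  [23, -4, -17] -> [23, -4, -17] -> [-4] -> [-4] -> [0] -> [0] -> [4]
  [-44, -45, -41, -23, -26, 45, -44, -8, 10] -> [45, 10, -8, -23, -26, -41, -44, -44, -45] -> [10, -8, -26, -44, -44] -> [-44, -44, -26, -8, 10] -> [-40, -40, -22, -4, 14] -> [14, -4, -22, -40, -40] -> [18, 0, -18, -36, -36]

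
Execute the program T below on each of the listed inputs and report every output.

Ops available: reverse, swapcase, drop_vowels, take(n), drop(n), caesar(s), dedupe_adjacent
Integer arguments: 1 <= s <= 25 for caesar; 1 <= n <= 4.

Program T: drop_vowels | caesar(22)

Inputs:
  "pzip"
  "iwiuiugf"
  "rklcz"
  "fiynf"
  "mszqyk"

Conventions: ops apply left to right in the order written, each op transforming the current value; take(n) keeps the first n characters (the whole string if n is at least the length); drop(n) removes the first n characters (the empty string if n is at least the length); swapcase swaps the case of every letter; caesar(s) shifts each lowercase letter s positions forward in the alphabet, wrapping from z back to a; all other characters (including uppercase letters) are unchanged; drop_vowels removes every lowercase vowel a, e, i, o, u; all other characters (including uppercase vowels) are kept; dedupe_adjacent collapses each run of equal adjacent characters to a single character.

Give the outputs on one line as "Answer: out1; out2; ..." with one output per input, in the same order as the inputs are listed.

"lvl"; "scb"; "nghyv"; "bujb"; "iovmug"

Execution, op by op:
  "pzip" -> "pzp" -> "lvl"
  "iwiuiugf" -> "wgf" -> "scb"
  "rklcz" -> "rklcz" -> "nghyv"
  "fiynf" -> "fynf" -> "bujb"
  "mszqyk" -> "mszqyk" -> "iovmug"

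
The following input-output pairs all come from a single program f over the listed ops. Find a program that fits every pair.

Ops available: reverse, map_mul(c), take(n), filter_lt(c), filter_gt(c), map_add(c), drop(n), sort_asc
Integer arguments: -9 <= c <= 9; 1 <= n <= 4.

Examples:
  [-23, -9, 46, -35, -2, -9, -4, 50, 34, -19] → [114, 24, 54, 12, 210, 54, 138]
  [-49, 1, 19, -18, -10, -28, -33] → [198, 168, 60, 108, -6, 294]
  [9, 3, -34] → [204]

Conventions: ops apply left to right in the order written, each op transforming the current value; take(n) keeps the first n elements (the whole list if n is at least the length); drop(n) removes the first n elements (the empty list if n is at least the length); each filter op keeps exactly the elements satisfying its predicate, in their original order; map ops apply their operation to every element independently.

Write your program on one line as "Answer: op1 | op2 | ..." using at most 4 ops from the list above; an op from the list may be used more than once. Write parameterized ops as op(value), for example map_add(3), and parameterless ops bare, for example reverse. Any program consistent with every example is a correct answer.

filter_lt(2) | reverse | map_mul(-6)

Check, running the answer program on each example:
  [-23, -9, 46, -35, -2, -9, -4, 50, 34, -19] -> [-23, -9, -35, -2, -9, -4, -19] -> [-19, -4, -9, -2, -35, -9, -23] -> [114, 24, 54, 12, 210, 54, 138]
  [-49, 1, 19, -18, -10, -28, -33] -> [-49, 1, -18, -10, -28, -33] -> [-33, -28, -10, -18, 1, -49] -> [198, 168, 60, 108, -6, 294]
  [9, 3, -34] -> [-34] -> [-34] -> [204]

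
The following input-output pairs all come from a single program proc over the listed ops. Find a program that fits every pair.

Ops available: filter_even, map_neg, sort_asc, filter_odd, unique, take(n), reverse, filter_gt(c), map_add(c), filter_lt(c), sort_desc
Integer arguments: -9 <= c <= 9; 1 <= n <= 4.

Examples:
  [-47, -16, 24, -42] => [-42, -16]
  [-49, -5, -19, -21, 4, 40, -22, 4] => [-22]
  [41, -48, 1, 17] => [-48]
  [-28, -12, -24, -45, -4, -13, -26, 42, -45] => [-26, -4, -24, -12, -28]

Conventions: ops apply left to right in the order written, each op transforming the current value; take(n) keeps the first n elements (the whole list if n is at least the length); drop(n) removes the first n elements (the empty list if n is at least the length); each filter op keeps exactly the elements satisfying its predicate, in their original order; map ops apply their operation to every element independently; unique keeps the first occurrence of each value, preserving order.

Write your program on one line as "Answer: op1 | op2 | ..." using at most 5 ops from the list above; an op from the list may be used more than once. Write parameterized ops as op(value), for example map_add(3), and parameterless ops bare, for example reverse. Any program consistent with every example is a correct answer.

filter_lt(7) | unique | filter_even | filter_lt(0) | reverse

Check, running the answer program on each example:
  [-47, -16, 24, -42] -> [-47, -16, -42] -> [-47, -16, -42] -> [-16, -42] -> [-16, -42] -> [-42, -16]
  [-49, -5, -19, -21, 4, 40, -22, 4] -> [-49, -5, -19, -21, 4, -22, 4] -> [-49, -5, -19, -21, 4, -22] -> [4, -22] -> [-22] -> [-22]
  [41, -48, 1, 17] -> [-48, 1] -> [-48, 1] -> [-48] -> [-48] -> [-48]
  [-28, -12, -24, -45, -4, -13, -26, 42, -45] -> [-28, -12, -24, -45, -4, -13, -26, -45] -> [-28, -12, -24, -45, -4, -13, -26] -> [-28, -12, -24, -4, -26] -> [-28, -12, -24, -4, -26] -> [-26, -4, -24, -12, -28]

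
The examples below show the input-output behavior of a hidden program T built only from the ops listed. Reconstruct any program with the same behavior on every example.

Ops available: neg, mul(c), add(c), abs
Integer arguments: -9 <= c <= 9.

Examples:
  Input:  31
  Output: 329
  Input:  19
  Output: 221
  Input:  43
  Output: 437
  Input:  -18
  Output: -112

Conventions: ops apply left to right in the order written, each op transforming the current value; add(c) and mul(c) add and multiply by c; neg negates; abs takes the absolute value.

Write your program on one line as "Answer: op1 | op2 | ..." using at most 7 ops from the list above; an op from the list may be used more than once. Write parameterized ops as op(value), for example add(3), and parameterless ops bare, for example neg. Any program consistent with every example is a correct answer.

add(5) | mul(-9) | add(-8) | neg | add(-7) | add(4)

Check, running the answer program on each example:
  31 -> 36 -> -324 -> -332 -> 332 -> 325 -> 329
  19 -> 24 -> -216 -> -224 -> 224 -> 217 -> 221
  43 -> 48 -> -432 -> -440 -> 440 -> 433 -> 437
  -18 -> -13 -> 117 -> 109 -> -109 -> -116 -> -112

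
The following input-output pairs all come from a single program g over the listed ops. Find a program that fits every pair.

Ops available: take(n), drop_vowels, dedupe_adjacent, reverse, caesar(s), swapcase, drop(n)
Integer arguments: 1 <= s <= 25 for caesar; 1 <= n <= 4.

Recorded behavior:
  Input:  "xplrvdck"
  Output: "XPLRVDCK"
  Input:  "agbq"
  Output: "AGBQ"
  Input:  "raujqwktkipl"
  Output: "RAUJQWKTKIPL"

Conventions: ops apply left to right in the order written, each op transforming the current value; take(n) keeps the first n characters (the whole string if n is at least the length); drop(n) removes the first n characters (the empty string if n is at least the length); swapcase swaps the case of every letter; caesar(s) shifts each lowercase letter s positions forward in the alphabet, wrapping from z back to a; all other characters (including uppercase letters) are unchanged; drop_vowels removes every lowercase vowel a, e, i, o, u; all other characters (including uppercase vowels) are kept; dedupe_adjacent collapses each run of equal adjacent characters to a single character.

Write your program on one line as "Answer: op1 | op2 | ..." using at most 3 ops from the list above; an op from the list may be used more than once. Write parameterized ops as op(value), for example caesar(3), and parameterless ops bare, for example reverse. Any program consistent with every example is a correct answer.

reverse | swapcase | reverse

Check, running the answer program on each example:
  "xplrvdck" -> "kcdvrlpx" -> "KCDVRLPX" -> "XPLRVDCK"
  "agbq" -> "qbga" -> "QBGA" -> "AGBQ"
  "raujqwktkipl" -> "lpiktkwqjuar" -> "LPIKTKWQJUAR" -> "RAUJQWKTKIPL"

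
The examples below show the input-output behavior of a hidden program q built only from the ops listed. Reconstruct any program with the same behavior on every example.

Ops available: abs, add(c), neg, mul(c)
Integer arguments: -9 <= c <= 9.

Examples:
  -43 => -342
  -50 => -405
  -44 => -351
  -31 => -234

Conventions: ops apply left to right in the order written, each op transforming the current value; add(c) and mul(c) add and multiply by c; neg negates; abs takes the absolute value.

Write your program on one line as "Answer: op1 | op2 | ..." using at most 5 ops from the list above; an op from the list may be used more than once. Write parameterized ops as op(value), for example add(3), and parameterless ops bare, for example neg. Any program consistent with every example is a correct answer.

neg | add(-5) | neg | mul(9)

Check, running the answer program on each example:
  -43 -> 43 -> 38 -> -38 -> -342
  -50 -> 50 -> 45 -> -45 -> -405
  -44 -> 44 -> 39 -> -39 -> -351
  -31 -> 31 -> 26 -> -26 -> -234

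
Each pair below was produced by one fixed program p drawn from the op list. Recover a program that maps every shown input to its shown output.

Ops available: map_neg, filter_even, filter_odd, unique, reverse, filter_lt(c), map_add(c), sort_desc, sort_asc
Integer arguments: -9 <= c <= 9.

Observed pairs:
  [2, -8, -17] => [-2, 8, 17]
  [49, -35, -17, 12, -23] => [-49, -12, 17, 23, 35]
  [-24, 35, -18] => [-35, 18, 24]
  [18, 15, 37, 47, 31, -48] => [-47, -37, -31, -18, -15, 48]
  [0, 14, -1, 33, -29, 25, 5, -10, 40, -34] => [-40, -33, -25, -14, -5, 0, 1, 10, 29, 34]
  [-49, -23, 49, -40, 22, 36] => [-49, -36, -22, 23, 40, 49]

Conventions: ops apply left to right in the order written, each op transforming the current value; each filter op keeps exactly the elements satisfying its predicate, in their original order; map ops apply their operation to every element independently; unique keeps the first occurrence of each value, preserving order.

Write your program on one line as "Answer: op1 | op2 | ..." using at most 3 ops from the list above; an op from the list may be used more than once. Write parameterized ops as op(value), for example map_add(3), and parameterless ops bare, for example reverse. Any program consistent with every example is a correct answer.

sort_desc | map_neg

Check, running the answer program on each example:
  [2, -8, -17] -> [2, -8, -17] -> [-2, 8, 17]
  [49, -35, -17, 12, -23] -> [49, 12, -17, -23, -35] -> [-49, -12, 17, 23, 35]
  [-24, 35, -18] -> [35, -18, -24] -> [-35, 18, 24]
  [18, 15, 37, 47, 31, -48] -> [47, 37, 31, 18, 15, -48] -> [-47, -37, -31, -18, -15, 48]
  [0, 14, -1, 33, -29, 25, 5, -10, 40, -34] -> [40, 33, 25, 14, 5, 0, -1, -10, -29, -34] -> [-40, -33, -25, -14, -5, 0, 1, 10, 29, 34]
  [-49, -23, 49, -40, 22, 36] -> [49, 36, 22, -23, -40, -49] -> [-49, -36, -22, 23, 40, 49]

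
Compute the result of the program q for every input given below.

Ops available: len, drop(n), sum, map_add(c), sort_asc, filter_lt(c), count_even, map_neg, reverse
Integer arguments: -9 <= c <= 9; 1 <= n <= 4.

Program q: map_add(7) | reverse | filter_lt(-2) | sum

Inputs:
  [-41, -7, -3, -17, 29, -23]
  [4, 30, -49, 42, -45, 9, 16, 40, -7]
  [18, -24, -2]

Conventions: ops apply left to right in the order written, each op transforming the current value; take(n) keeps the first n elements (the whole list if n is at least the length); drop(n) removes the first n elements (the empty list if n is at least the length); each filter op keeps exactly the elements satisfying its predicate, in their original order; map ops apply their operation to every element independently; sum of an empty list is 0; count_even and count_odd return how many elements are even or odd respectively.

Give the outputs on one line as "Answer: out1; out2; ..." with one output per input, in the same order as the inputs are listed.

-60; -80; -17

Execution, op by op:
  [-41, -7, -3, -17, 29, -23] -> [-34, 0, 4, -10, 36, -16] -> [-16, 36, -10, 4, 0, -34] -> [-16, -10, -34] -> -60
  [4, 30, -49, 42, -45, 9, 16, 40, -7] -> [11, 37, -42, 49, -38, 16, 23, 47, 0] -> [0, 47, 23, 16, -38, 49, -42, 37, 11] -> [-38, -42] -> -80
  [18, -24, -2] -> [25, -17, 5] -> [5, -17, 25] -> [-17] -> -17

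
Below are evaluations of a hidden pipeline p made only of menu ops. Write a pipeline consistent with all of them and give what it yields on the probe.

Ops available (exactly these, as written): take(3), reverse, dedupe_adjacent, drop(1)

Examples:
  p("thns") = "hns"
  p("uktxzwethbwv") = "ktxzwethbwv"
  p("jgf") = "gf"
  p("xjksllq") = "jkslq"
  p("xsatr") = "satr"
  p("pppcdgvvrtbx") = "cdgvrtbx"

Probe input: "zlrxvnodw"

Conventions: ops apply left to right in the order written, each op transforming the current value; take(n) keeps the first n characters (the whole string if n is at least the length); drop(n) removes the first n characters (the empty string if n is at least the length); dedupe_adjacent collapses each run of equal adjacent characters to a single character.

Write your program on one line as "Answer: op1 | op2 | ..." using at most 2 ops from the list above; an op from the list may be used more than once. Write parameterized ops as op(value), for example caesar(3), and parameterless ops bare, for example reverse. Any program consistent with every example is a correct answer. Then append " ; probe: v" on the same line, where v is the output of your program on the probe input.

dedupe_adjacent | drop(1) ; probe: "lrxvnodw"

Check, running the answer program on each example:
  "thns" -> "thns" -> "hns"
  "uktxzwethbwv" -> "uktxzwethbwv" -> "ktxzwethbwv"
  "jgf" -> "jgf" -> "gf"
  "xjksllq" -> "xjkslq" -> "jkslq"
  "xsatr" -> "xsatr" -> "satr"
  "pppcdgvvrtbx" -> "pcdgvrtbx" -> "cdgvrtbx"
  probe: "zlrxvnodw" -> "zlrxvnodw" -> "lrxvnodw"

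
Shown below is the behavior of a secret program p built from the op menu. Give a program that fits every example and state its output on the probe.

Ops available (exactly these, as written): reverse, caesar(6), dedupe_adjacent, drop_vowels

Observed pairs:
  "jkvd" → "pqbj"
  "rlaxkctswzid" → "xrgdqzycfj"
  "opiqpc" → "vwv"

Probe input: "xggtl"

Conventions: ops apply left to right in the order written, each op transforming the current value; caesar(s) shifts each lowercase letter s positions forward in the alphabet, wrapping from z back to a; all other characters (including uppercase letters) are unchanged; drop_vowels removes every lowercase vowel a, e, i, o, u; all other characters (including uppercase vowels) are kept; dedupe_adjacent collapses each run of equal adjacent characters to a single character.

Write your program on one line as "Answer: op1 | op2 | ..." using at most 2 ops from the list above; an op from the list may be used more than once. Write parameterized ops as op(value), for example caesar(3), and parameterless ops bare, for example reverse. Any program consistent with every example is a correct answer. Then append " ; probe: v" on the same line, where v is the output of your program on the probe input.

caesar(6) | drop_vowels ; probe: "dmmzr"

Check, running the answer program on each example:
  "jkvd" -> "pqbj" -> "pqbj"
  "rlaxkctswzid" -> "xrgdqizycfoj" -> "xrgdqzycfj"
  "opiqpc" -> "uvowvi" -> "vwv"
  probe: "xggtl" -> "dmmzr" -> "dmmzr"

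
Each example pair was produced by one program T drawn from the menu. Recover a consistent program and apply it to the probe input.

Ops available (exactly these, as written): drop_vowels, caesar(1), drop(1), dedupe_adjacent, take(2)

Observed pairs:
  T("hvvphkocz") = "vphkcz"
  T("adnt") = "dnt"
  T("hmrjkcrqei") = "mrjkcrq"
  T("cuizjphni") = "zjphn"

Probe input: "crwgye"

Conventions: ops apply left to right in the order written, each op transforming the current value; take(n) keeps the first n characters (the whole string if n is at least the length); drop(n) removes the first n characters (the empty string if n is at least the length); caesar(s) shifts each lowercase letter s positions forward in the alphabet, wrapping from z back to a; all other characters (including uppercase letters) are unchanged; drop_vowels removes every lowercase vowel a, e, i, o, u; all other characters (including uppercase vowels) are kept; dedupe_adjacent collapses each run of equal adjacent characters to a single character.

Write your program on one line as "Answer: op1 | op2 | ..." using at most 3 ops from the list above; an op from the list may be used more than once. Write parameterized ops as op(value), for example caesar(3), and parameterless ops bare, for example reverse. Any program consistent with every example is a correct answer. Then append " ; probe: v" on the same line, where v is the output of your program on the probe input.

dedupe_adjacent | drop(1) | drop_vowels ; probe: "rwgy"

Check, running the answer program on each example:
  "hvvphkocz" -> "hvphkocz" -> "vphkocz" -> "vphkcz"
  "adnt" -> "adnt" -> "dnt" -> "dnt"
  "hmrjkcrqei" -> "hmrjkcrqei" -> "mrjkcrqei" -> "mrjkcrq"
  "cuizjphni" -> "cuizjphni" -> "uizjphni" -> "zjphn"
  probe: "crwgye" -> "crwgye" -> "rwgye" -> "rwgy"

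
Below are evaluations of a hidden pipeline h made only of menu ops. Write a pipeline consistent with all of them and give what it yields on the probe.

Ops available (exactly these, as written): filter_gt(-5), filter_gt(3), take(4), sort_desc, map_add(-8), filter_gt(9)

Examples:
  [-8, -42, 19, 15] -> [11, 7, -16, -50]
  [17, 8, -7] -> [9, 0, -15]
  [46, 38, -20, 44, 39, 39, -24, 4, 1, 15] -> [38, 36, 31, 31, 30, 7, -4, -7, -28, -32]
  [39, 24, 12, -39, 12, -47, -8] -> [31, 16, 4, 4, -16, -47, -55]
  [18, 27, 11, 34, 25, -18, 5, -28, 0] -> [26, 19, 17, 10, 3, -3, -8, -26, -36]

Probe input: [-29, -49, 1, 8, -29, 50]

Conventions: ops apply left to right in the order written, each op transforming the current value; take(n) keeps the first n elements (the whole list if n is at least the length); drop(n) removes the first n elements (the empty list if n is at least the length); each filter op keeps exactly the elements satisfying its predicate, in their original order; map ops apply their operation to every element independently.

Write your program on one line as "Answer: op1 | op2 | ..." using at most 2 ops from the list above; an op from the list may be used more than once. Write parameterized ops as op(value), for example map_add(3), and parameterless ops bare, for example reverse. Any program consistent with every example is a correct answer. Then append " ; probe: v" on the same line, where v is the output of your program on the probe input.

sort_desc | map_add(-8) ; probe: [42, 0, -7, -37, -37, -57]

Check, running the answer program on each example:
  [-8, -42, 19, 15] -> [19, 15, -8, -42] -> [11, 7, -16, -50]
  [17, 8, -7] -> [17, 8, -7] -> [9, 0, -15]
  [46, 38, -20, 44, 39, 39, -24, 4, 1, 15] -> [46, 44, 39, 39, 38, 15, 4, 1, -20, -24] -> [38, 36, 31, 31, 30, 7, -4, -7, -28, -32]
  [39, 24, 12, -39, 12, -47, -8] -> [39, 24, 12, 12, -8, -39, -47] -> [31, 16, 4, 4, -16, -47, -55]
  [18, 27, 11, 34, 25, -18, 5, -28, 0] -> [34, 27, 25, 18, 11, 5, 0, -18, -28] -> [26, 19, 17, 10, 3, -3, -8, -26, -36]
  probe: [-29, -49, 1, 8, -29, 50] -> [50, 8, 1, -29, -29, -49] -> [42, 0, -7, -37, -37, -57]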